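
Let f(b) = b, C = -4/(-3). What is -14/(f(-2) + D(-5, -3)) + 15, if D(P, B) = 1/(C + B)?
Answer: 265/13 ≈ 20.385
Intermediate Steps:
C = 4/3 (C = -4*(-1/3) = 4/3 ≈ 1.3333)
D(P, B) = 1/(4/3 + B)
-14/(f(-2) + D(-5, -3)) + 15 = -14/(-2 + 3/(4 + 3*(-3))) + 15 = -14/(-2 + 3/(4 - 9)) + 15 = -14/(-2 + 3/(-5)) + 15 = -14/(-2 + 3*(-1/5)) + 15 = -14/(-2 - 3/5) + 15 = -14/(-13/5) + 15 = -14*(-5/13) + 15 = 70/13 + 15 = 265/13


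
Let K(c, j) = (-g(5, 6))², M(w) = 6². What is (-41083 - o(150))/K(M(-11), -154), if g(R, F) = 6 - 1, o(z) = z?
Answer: -41233/25 ≈ -1649.3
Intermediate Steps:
M(w) = 36
g(R, F) = 5
K(c, j) = 25 (K(c, j) = (-1*5)² = (-5)² = 25)
(-41083 - o(150))/K(M(-11), -154) = (-41083 - 1*150)/25 = (-41083 - 150)*(1/25) = -41233*1/25 = -41233/25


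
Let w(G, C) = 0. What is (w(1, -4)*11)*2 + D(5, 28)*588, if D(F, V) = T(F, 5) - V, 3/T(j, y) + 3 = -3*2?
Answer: -16660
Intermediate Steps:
T(j, y) = -1/3 (T(j, y) = 3/(-3 - 3*2) = 3/(-3 - 6) = 3/(-9) = 3*(-1/9) = -1/3)
D(F, V) = -1/3 - V
(w(1, -4)*11)*2 + D(5, 28)*588 = (0*11)*2 + (-1/3 - 1*28)*588 = 0*2 + (-1/3 - 28)*588 = 0 - 85/3*588 = 0 - 16660 = -16660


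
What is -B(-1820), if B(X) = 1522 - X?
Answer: -3342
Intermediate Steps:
-B(-1820) = -(1522 - 1*(-1820)) = -(1522 + 1820) = -1*3342 = -3342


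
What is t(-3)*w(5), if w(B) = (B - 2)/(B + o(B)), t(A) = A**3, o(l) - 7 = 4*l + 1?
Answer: -27/11 ≈ -2.4545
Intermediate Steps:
o(l) = 8 + 4*l (o(l) = 7 + (4*l + 1) = 7 + (1 + 4*l) = 8 + 4*l)
w(B) = (-2 + B)/(8 + 5*B) (w(B) = (B - 2)/(B + (8 + 4*B)) = (-2 + B)/(8 + 5*B))
t(-3)*w(5) = (-3)**3*((-2 + 5)/(8 + 5*5)) = -27*3/(8 + 25) = -27*3/33 = -9*3/11 = -27*1/11 = -27/11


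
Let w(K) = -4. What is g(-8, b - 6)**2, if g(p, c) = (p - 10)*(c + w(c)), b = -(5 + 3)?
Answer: 104976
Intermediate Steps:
b = -8 (b = -1*8 = -8)
g(p, c) = (-10 + p)*(-4 + c) (g(p, c) = (p - 10)*(c - 4) = (-10 + p)*(-4 + c))
g(-8, b - 6)**2 = (40 - 10*(-8 - 6) - 4*(-8) + (-8 - 6)*(-8))**2 = (40 - 10*(-14) + 32 - 14*(-8))**2 = (40 + 140 + 32 + 112)**2 = 324**2 = 104976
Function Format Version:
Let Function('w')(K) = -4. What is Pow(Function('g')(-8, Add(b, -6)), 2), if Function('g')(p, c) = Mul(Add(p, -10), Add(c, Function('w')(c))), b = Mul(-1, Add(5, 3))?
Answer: 104976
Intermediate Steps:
b = -8 (b = Mul(-1, 8) = -8)
Function('g')(p, c) = Mul(Add(-10, p), Add(-4, c)) (Function('g')(p, c) = Mul(Add(p, -10), Add(c, -4)) = Mul(Add(-10, p), Add(-4, c)))
Pow(Function('g')(-8, Add(b, -6)), 2) = Pow(Add(40, Mul(-10, Add(-8, -6)), Mul(-4, -8), Mul(Add(-8, -6), -8)), 2) = Pow(Add(40, Mul(-10, -14), 32, Mul(-14, -8)), 2) = Pow(Add(40, 140, 32, 112), 2) = Pow(324, 2) = 104976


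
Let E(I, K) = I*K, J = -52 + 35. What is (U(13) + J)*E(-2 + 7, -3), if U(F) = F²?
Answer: -2280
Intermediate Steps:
J = -17
(U(13) + J)*E(-2 + 7, -3) = (13² - 17)*((-2 + 7)*(-3)) = (169 - 17)*(5*(-3)) = 152*(-15) = -2280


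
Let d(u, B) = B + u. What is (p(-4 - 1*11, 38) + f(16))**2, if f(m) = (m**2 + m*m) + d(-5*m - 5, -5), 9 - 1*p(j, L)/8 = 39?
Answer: 33124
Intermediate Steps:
p(j, L) = -240 (p(j, L) = 72 - 8*39 = 72 - 312 = -240)
f(m) = -10 - 5*m + 2*m**2 (f(m) = (m**2 + m*m) + (-5 + (-5*m - 5)) = (m**2 + m**2) + (-5 + (-5 - 5*m)) = 2*m**2 + (-10 - 5*m) = -10 - 5*m + 2*m**2)
(p(-4 - 1*11, 38) + f(16))**2 = (-240 + (-10 - 5*16 + 2*16**2))**2 = (-240 + (-10 - 80 + 2*256))**2 = (-240 + (-10 - 80 + 512))**2 = (-240 + 422)**2 = 182**2 = 33124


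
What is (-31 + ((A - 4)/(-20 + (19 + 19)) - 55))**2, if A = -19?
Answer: 2468041/324 ≈ 7617.4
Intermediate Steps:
(-31 + ((A - 4)/(-20 + (19 + 19)) - 55))**2 = (-31 + ((-19 - 4)/(-20 + (19 + 19)) - 55))**2 = (-31 + (-23/(-20 + 38) - 55))**2 = (-31 + (-23/18 - 55))**2 = (-31 - 1013/18)**2 = (-1571/18)**2 = 2468041/324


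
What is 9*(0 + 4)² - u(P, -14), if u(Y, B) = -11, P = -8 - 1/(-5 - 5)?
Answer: 155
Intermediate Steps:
P = -79/10 (P = -8 - 1/(-10) = -8 - 1*(-⅒) = -8 + ⅒ = -79/10 ≈ -7.9000)
9*(0 + 4)² - u(P, -14) = 9*(0 + 4)² - 1*(-11) = 9*4² + 11 = 9*16 + 11 = 144 + 11 = 155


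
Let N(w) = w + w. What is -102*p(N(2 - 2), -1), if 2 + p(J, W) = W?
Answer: 306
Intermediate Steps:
N(w) = 2*w
p(J, W) = -2 + W
-102*p(N(2 - 2), -1) = -102*(-2 - 1) = -102*(-3) = 306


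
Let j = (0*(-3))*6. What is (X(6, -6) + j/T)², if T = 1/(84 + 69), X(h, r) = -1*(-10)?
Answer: 100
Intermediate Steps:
X(h, r) = 10
T = 1/153 ≈ 0.0065359
j = 0 (j = 0*6 = 0)
(X(6, -6) + j/T)² = (10 + 0/(1/153))² = (10 + 0*153)² = (10 + 0)² = 10² = 100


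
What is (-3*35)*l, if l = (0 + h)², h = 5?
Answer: -2625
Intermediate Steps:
l = 25 (l = (0 + 5)² = 5² = 25)
(-3*35)*l = -3*35*25 = -105*25 = -2625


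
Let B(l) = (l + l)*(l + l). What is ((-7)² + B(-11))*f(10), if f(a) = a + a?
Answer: 10660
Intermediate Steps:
f(a) = 2*a
B(l) = 4*l² (B(l) = (2*l)*(2*l) = 4*l²)
((-7)² + B(-11))*f(10) = ((-7)² + 4*(-11)²)*(2*10) = (49 + 4*121)*20 = (49 + 484)*20 = 533*20 = 10660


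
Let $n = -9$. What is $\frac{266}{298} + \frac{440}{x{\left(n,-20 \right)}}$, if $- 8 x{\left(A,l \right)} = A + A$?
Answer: $\frac{263437}{1341} \approx 196.45$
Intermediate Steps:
$x{\left(A,l \right)} = - \frac{A}{4}$ ($x{\left(A,l \right)} = - \frac{A + A}{8} = - \frac{2 A}{8} = - \frac{A}{4}$)
$\frac{266}{298} + \frac{440}{x{\left(n,-20 \right)}} = \frac{266}{298} + \frac{440}{\left(- \frac{1}{4}\right) \left(-9\right)} = 266 \cdot \frac{1}{298} + \frac{440}{\frac{9}{4}} = \frac{133}{149} + 440 \cdot \frac{4}{9} = \frac{133}{149} + \frac{1760}{9} = \frac{263437}{1341}$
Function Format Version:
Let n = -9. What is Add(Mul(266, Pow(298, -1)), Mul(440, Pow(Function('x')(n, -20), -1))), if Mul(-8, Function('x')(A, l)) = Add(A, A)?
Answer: Rational(263437, 1341) ≈ 196.45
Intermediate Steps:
Function('x')(A, l) = Mul(Rational(-1, 4), A) (Function('x')(A, l) = Mul(Rational(-1, 8), Add(A, A)) = Mul(Rational(-1, 8), Mul(2, A)) = Mul(Rational(-1, 4), A))
Add(Mul(266, Pow(298, -1)), Mul(440, Pow(Function('x')(n, -20), -1))) = Add(Mul(266, Pow(298, -1)), Mul(440, Pow(Mul(Rational(-1, 4), -9), -1))) = Add(Mul(266, Rational(1, 298)), Mul(440, Pow(Rational(9, 4), -1))) = Add(Rational(133, 149), Mul(440, Rational(4, 9))) = Add(Rational(133, 149), Rational(1760, 9)) = Rational(263437, 1341)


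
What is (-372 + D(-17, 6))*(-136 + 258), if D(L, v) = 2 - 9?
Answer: -46238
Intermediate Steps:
D(L, v) = -7
(-372 + D(-17, 6))*(-136 + 258) = (-372 - 7)*(-136 + 258) = -379*122 = -46238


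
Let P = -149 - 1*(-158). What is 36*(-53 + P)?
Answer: -1584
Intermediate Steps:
P = 9 (P = -149 + 158 = 9)
36*(-53 + P) = 36*(-53 + 9) = 36*(-44) = -1584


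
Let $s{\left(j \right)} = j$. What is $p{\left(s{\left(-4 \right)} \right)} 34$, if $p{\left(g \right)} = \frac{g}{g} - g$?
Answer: $170$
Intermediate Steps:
$p{\left(g \right)} = 1 - g$
$p{\left(s{\left(-4 \right)} \right)} 34 = \left(1 - -4\right) 34 = \left(1 + 4\right) 34 = 5 \cdot 34 = 170$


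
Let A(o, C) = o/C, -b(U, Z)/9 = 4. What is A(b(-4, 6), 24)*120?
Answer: -180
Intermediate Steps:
b(U, Z) = -36 (b(U, Z) = -9*4 = -36)
A(b(-4, 6), 24)*120 = -36/24*120 = -36*1/24*120 = -3/2*120 = -180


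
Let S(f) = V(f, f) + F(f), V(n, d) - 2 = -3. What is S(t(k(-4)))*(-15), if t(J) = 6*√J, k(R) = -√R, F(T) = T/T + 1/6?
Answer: -5/2 ≈ -2.5000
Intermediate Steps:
V(n, d) = -1 (V(n, d) = 2 - 3 = -1)
F(T) = 7/6 (F(T) = 1 + 1*(⅙) = 1 + ⅙ = 7/6)
S(f) = ⅙ (S(f) = -1 + 7/6 = ⅙)
S(t(k(-4)))*(-15) = (⅙)*(-15) = -5/2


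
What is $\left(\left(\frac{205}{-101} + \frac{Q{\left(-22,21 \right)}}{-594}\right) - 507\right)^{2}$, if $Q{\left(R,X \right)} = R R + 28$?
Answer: $\frac{233943754848400}{899820009} \approx 2.5999 \cdot 10^{5}$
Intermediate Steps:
$Q{\left(R,X \right)} = 28 + R^{2}$ ($Q{\left(R,X \right)} = R^{2} + 28 = 28 + R^{2}$)
$\left(\left(\frac{205}{-101} + \frac{Q{\left(-22,21 \right)}}{-594}\right) - 507\right)^{2} = \left(\left(\frac{205}{-101} + \frac{28 + \left(-22\right)^{2}}{-594}\right) - 507\right)^{2} = \left(\left(205 \left(- \frac{1}{101}\right) + \left(28 + 484\right) \left(- \frac{1}{594}\right)\right) - 507\right)^{2} = \left(\left(- \frac{205}{101} + 512 \left(- \frac{1}{594}\right)\right) - 507\right)^{2} = \left(\left(- \frac{205}{101} - \frac{256}{297}\right) - 507\right)^{2} = \left(- \frac{86741}{29997} - 507\right)^{2} = \left(- \frac{15295220}{29997}\right)^{2} = \frac{233943754848400}{899820009}$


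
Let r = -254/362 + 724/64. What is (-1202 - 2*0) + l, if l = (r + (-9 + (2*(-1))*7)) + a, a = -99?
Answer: -3803575/2896 ≈ -1313.4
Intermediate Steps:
r = 30729/2896 (r = -254*1/362 + 724*(1/64) = -127/181 + 181/16 = 30729/2896 ≈ 10.611)
l = -322583/2896 (l = (30729/2896 + (-9 + (2*(-1))*7)) - 99 = (30729/2896 + (-9 - 2*7)) - 99 = (30729/2896 + (-9 - 14)) - 99 = (30729/2896 - 23) - 99 = -35879/2896 - 99 = -322583/2896 ≈ -111.39)
(-1202 - 2*0) + l = (-1202 - 2*0) - 322583/2896 = (-1202 + 0) - 322583/2896 = -1202 - 322583/2896 = -3803575/2896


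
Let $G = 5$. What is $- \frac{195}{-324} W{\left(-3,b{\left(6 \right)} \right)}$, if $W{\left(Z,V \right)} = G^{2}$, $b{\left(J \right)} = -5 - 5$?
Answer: $\frac{1625}{108} \approx 15.046$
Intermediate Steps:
$b{\left(J \right)} = -10$ ($b{\left(J \right)} = -5 - 5 = -10$)
$W{\left(Z,V \right)} = 25$ ($W{\left(Z,V \right)} = 5^{2} = 25$)
$- \frac{195}{-324} W{\left(-3,b{\left(6 \right)} \right)} = - \frac{195}{-324} \cdot 25 = \left(-195\right) \left(- \frac{1}{324}\right) 25 = \frac{65}{108} \cdot 25 = \frac{1625}{108}$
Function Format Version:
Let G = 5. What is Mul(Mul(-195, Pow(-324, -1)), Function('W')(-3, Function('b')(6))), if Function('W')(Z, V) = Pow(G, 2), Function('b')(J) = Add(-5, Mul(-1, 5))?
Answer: Rational(1625, 108) ≈ 15.046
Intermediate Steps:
Function('b')(J) = -10 (Function('b')(J) = Add(-5, -5) = -10)
Function('W')(Z, V) = 25 (Function('W')(Z, V) = Pow(5, 2) = 25)
Mul(Mul(-195, Pow(-324, -1)), Function('W')(-3, Function('b')(6))) = Mul(Mul(-195, Pow(-324, -1)), 25) = Mul(Mul(-195, Rational(-1, 324)), 25) = Mul(Rational(65, 108), 25) = Rational(1625, 108)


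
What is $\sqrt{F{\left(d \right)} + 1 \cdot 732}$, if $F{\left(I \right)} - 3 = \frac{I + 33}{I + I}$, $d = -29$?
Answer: $\frac{\sqrt{618077}}{29} \approx 27.11$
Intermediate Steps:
$F{\left(I \right)} = 3 + \frac{33 + I}{2 I}$ ($F{\left(I \right)} = 3 + \frac{I + 33}{I + I} = 3 + \frac{33 + I}{2 I}$)
$\sqrt{F{\left(d \right)} + 1 \cdot 732} = \sqrt{\frac{33 + 7 \left(-29\right)}{2 \left(-29\right)} + 1 \cdot 732} = \sqrt{\frac{1}{2} \left(- \frac{1}{29}\right) \left(33 - 203\right) + 732} = \sqrt{\frac{1}{2} \left(- \frac{1}{29}\right) \left(-170\right) + 732} = \sqrt{\frac{85}{29} + 732} = \sqrt{\frac{21313}{29}} = \frac{\sqrt{618077}}{29}$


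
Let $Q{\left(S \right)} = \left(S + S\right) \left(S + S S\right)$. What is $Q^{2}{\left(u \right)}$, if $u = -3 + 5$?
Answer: $576$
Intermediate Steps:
$u = 2$
$Q{\left(S \right)} = 2 S \left(S + S^{2}\right)$
$Q^{2}{\left(u \right)} = \left(2 \cdot 2^{2} \left(1 + 2\right)\right)^{2} = \left(2 \cdot 4 \cdot 3\right)^{2} = 24^{2} = 576$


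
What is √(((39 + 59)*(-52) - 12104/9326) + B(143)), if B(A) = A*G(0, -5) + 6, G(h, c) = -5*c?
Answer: I*√32969727511/4663 ≈ 38.94*I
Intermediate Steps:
B(A) = 6 + 25*A (B(A) = A*(-5*(-5)) + 6 = A*25 + 6 = 25*A + 6 = 6 + 25*A)
√(((39 + 59)*(-52) - 12104/9326) + B(143)) = √(((39 + 59)*(-52) - 12104/9326) + (6 + 25*143)) = √((98*(-52) - 12104*1/9326) + (6 + 3575)) = √((-5096 - 6052/4663) + 3581) = √(-23768700/4663 + 3581) = √(-7070497/4663) = I*√32969727511/4663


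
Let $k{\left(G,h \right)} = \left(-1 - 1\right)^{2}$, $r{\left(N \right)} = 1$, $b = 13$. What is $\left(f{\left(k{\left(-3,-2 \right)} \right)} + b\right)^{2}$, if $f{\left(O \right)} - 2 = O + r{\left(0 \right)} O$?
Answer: $529$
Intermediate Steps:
$k{\left(G,h \right)} = 4$ ($k{\left(G,h \right)} = \left(-2\right)^{2} = 4$)
$f{\left(O \right)} = 2 + 2 O$ ($f{\left(O \right)} = 2 + \left(O + 1 O\right) = 2 + \left(O + O\right) = 2 + 2 O$)
$\left(f{\left(k{\left(-3,-2 \right)} \right)} + b\right)^{2} = \left(\left(2 + 2 \cdot 4\right) + 13\right)^{2} = \left(\left(2 + 8\right) + 13\right)^{2} = \left(10 + 13\right)^{2} = 23^{2} = 529$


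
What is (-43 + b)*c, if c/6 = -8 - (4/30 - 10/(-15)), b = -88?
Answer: 34584/5 ≈ 6916.8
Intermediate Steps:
c = -264/5 (c = 6*(-8 - (4/30 - 10/(-15))) = 6*(-8 - (4*(1/30) - 10*(-1/15))) = 6*(-8 - (2/15 + ⅔)) = 6*(-8 - 1*⅘) = 6*(-8 - ⅘) = 6*(-44/5) = -264/5 ≈ -52.800)
(-43 + b)*c = (-43 - 88)*(-264/5) = -131*(-264/5) = 34584/5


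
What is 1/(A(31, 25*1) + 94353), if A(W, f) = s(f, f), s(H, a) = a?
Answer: 1/94378 ≈ 1.0596e-5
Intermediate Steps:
A(W, f) = f
1/(A(31, 25*1) + 94353) = 1/(25*1 + 94353) = 1/(25 + 94353) = 1/94378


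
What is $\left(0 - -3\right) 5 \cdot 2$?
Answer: $30$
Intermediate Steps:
$\left(0 - -3\right) 5 \cdot 2 = \left(0 + 3\right) 5 \cdot 2 = 3 \cdot 5 \cdot 2 = 15 \cdot 2 = 30$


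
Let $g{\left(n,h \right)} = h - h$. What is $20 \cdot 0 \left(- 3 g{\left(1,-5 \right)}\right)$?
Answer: $0$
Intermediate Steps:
$g{\left(n,h \right)} = 0$
$20 \cdot 0 \left(- 3 g{\left(1,-5 \right)}\right) = 20 \cdot 0 \left(\left(-3\right) 0\right) = 0 \cdot 0 = 0$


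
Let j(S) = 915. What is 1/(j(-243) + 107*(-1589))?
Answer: -1/169108 ≈ -5.9134e-6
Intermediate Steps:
1/(j(-243) + 107*(-1589)) = 1/(915 + 107*(-1589)) = 1/(915 - 170023) = 1/(-169108) = -1/169108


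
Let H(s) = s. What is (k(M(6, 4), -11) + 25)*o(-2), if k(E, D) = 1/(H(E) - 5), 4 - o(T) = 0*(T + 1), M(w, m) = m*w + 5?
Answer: 601/6 ≈ 100.17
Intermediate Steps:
M(w, m) = 5 + m*w
o(T) = 4 (o(T) = 4 - 0*(T + 1) = 4 - 0*(1 + T) = 4 - 1*0 = 4 + 0 = 4)
k(E, D) = 1/(-5 + E) (k(E, D) = 1/(E - 5) = 1/(-5 + E))
(k(M(6, 4), -11) + 25)*o(-2) = (1/(-5 + (5 + 4*6)) + 25)*4 = (1/(-5 + (5 + 24)) + 25)*4 = (1/(-5 + 29) + 25)*4 = (1/24 + 25)*4 = (601/24)*4 = 601/6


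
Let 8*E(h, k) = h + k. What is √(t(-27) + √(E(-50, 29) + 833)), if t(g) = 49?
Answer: √(196 + √13286)/2 ≈ 8.8214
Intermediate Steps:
E(h, k) = h/8 + k/8 (E(h, k) = (h + k)/8 = h/8 + k/8)
√(t(-27) + √(E(-50, 29) + 833)) = √(49 + √(((⅛)*(-50) + (⅛)*29) + 833)) = √(49 + √((-25/4 + 29/8) + 833)) = √(49 + √(-21/8 + 833)) = √(49 + √(6643/8)) = √(49 + √13286/4)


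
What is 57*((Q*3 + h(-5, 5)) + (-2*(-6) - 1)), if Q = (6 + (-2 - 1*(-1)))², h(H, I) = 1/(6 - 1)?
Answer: 24567/5 ≈ 4913.4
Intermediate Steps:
h(H, I) = ⅕ (h(H, I) = 1/5 = ⅕)
Q = 25 (Q = (6 + (-2 + 1))² = (6 - 1)² = 5² = 25)
57*((Q*3 + h(-5, 5)) + (-2*(-6) - 1)) = 57*((25*3 + ⅕) + (-2*(-6) - 1)) = 57*((75 + ⅕) + (12 - 1)) = 57*(376/5 + 11) = 57*(431/5) = 24567/5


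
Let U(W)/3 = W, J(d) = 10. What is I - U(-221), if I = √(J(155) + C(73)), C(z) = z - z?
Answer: 663 + √10 ≈ 666.16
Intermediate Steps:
U(W) = 3*W
C(z) = 0
I = √10 (I = √(10 + 0) = √10 ≈ 3.1623)
I - U(-221) = √10 - 3*(-221) = √10 - 1*(-663) = √10 + 663 = 663 + √10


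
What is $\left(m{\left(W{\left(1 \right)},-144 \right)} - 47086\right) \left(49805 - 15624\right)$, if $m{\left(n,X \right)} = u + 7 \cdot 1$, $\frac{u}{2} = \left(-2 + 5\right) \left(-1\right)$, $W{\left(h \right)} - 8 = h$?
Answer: $-1609412385$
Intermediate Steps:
$W{\left(h \right)} = 8 + h$
$u = -6$ ($u = 2 \left(-2 + 5\right) \left(-1\right) = 2 \cdot 3 \left(-1\right) = 2 \left(-3\right) = -6$)
$m{\left(n,X \right)} = 1$ ($m{\left(n,X \right)} = -6 + 7 \cdot 1 = -6 + 7 = 1$)
$\left(m{\left(W{\left(1 \right)},-144 \right)} - 47086\right) \left(49805 - 15624\right) = \left(1 - 47086\right) \left(49805 - 15624\right) = \left(-47085\right) 34181 = -1609412385$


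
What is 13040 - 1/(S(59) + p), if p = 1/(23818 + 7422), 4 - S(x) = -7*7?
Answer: 21590570600/1655721 ≈ 13040.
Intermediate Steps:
S(x) = 53 (S(x) = 4 - (-7)*7 = 4 - 1*(-49) = 4 + 49 = 53)
p = 1/31240 ≈ 3.2010e-5
13040 - 1/(S(59) + p) = 13040 - 1/(53 + 1/31240) = 13040 - 1/1655721/31240 = 13040 - 1*31240/1655721 = 13040 - 31240/1655721 = 21590570600/1655721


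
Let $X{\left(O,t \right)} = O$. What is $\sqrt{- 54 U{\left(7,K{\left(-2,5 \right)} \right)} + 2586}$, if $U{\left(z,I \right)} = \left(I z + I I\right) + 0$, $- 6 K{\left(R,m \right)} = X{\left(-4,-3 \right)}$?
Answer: $\sqrt{2310} \approx 48.062$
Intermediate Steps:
$K{\left(R,m \right)} = \frac{2}{3}$ ($K{\left(R,m \right)} = \left(- \frac{1}{6}\right) \left(-4\right) = \frac{2}{3}$)
$U{\left(z,I \right)} = I^{2} + I z$ ($U{\left(z,I \right)} = \left(I z + I^{2}\right) + 0 = \left(I^{2} + I z\right) + 0 = I^{2} + I z$)
$\sqrt{- 54 U{\left(7,K{\left(-2,5 \right)} \right)} + 2586} = \sqrt{- 54 \frac{2 \left(\frac{2}{3} + 7\right)}{3} + 2586} = \sqrt{- 54 \cdot \frac{2}{3} \cdot \frac{23}{3} + 2586} = \sqrt{\left(-54\right) \frac{46}{9} + 2586} = \sqrt{-276 + 2586} = \sqrt{2310}$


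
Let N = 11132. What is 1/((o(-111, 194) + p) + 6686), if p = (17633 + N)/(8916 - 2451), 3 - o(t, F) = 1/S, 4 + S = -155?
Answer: 22843/152898607 ≈ 0.00014940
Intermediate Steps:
S = -159 (S = -4 - 155 = -159)
o(t, F) = 478/159 (o(t, F) = 3 - 1/(-159) = 3 - 1*(-1/159) = 3 + 1/159 = 478/159)
p = 5753/1293 (p = (17633 + 11132)/(8916 - 2451) = 28765/6465 = 28765*(1/6465) = 5753/1293 ≈ 4.4493)
1/((o(-111, 194) + p) + 6686) = 1/((478/159 + 5753/1293) + 6686) = 1/(170309/22843 + 6686) = 1/(152898607/22843) = 22843/152898607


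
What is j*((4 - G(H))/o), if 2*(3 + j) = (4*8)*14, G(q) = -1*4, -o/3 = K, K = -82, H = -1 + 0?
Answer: 884/123 ≈ 7.1870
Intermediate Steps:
H = -1
o = 246 (o = -3*(-82) = 246)
G(q) = -4
j = 221 (j = -3 + ((4*8)*14)/2 = -3 + (32*14)/2 = -3 + (½)*448 = -3 + 224 = 221)
j*((4 - G(H))/o) = 221*((4 - 1*(-4))/246) = 221*((4 + 4)*(1/246)) = 221*(8*(1/246)) = 221*(4/123) = 884/123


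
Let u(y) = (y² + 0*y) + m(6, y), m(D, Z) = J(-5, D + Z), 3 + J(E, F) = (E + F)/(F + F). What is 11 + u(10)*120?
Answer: 46769/4 ≈ 11692.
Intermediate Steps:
J(E, F) = -3 + (E + F)/(2*F) (J(E, F) = -3 + (E + F)/(F + F) = -3 + (E + F)/((2*F)) = -3 + (E + F)*(1/(2*F)) = -3 + (E + F)/(2*F))
m(D, Z) = (-5 - 5*D - 5*Z)/(2*(D + Z)) (m(D, Z) = (-5 - 5*(D + Z))/(2*(D + Z)) = (-5 + (-5*D - 5*Z))/(2*(D + Z)) = (-5 - 5*D - 5*Z)/(2*(D + Z)))
u(y) = y² + 5*(-7 - y)/(2*(6 + y)) (u(y) = (y² + 0*y) + 5*(-1 - 1*6 - y)/(2*(6 + y)) = (y² + 0) + 5*(-1 - 6 - y)/(2*(6 + y)) = y² + 5*(-7 - y)/(2*(6 + y)))
11 + u(10)*120 = 11 + ((-35 - 5*10 + 2*10²*(6 + 10))/(2*(6 + 10)))*120 = 11 + ((½)*(-35 - 50 + 2*100*16)/16)*120 = 11 + ((½)*(1/16)*(-35 - 50 + 3200))*120 = 11 + ((½)*(1/16)*3115)*120 = 11 + (3115/32)*120 = 11 + 46725/4 = 46769/4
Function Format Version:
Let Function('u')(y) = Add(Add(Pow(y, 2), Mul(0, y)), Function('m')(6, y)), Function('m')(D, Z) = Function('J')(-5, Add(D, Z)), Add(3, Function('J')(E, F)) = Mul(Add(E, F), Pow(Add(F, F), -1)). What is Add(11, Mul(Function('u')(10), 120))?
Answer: Rational(46769, 4) ≈ 11692.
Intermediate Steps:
Function('J')(E, F) = Add(-3, Mul(Rational(1, 2), Pow(F, -1), Add(E, F))) (Function('J')(E, F) = Add(-3, Mul(Add(E, F), Pow(Add(F, F), -1))) = Add(-3, Mul(Add(E, F), Pow(Mul(2, F), -1))) = Add(-3, Mul(Add(E, F), Mul(Rational(1, 2), Pow(F, -1)))) = Add(-3, Mul(Rational(1, 2), Pow(F, -1), Add(E, F))))
Function('m')(D, Z) = Mul(Rational(1, 2), Pow(Add(D, Z), -1), Add(-5, Mul(-5, D), Mul(-5, Z))) (Function('m')(D, Z) = Mul(Rational(1, 2), Pow(Add(D, Z), -1), Add(-5, Mul(-5, Add(D, Z)))) = Mul(Rational(1, 2), Pow(Add(D, Z), -1), Add(-5, Add(Mul(-5, D), Mul(-5, Z)))) = Mul(Rational(1, 2), Pow(Add(D, Z), -1), Add(-5, Mul(-5, D), Mul(-5, Z))))
Function('u')(y) = Add(Pow(y, 2), Mul(Rational(5, 2), Pow(Add(6, y), -1), Add(-7, Mul(-1, y)))) (Function('u')(y) = Add(Add(Pow(y, 2), Mul(0, y)), Mul(Rational(5, 2), Pow(Add(6, y), -1), Add(-1, Mul(-1, 6), Mul(-1, y)))) = Add(Add(Pow(y, 2), 0), Mul(Rational(5, 2), Pow(Add(6, y), -1), Add(-1, -6, Mul(-1, y)))) = Add(Pow(y, 2), Mul(Rational(5, 2), Pow(Add(6, y), -1), Add(-7, Mul(-1, y)))))
Add(11, Mul(Function('u')(10), 120)) = Add(11, Mul(Mul(Rational(1, 2), Pow(Add(6, 10), -1), Add(-35, Mul(-5, 10), Mul(2, Pow(10, 2), Add(6, 10)))), 120)) = Add(11, Mul(Mul(Rational(1, 2), Pow(16, -1), Add(-35, -50, Mul(2, 100, 16))), 120)) = Add(11, Mul(Mul(Rational(1, 2), Rational(1, 16), Add(-35, -50, 3200)), 120)) = Add(11, Mul(Mul(Rational(1, 2), Rational(1, 16), 3115), 120)) = Add(11, Mul(Rational(3115, 32), 120)) = Add(11, Rational(46725, 4)) = Rational(46769, 4)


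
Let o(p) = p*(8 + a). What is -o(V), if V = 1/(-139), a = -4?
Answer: 4/139 ≈ 0.028777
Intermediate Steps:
V = -1/139 ≈ -0.0071942
o(p) = 4*p (o(p) = p*(8 - 4) = p*4 = 4*p)
-o(V) = -4*(-1)/139 = -1*(-4/139) = 4/139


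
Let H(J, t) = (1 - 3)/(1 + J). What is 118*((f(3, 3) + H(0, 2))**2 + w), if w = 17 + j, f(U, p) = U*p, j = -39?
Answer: 3186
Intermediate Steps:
H(J, t) = -2/(1 + J)
w = -22 (w = 17 - 39 = -22)
118*((f(3, 3) + H(0, 2))**2 + w) = 118*((3*3 - 2/(1 + 0))**2 - 22) = 118*((9 - 2/1)**2 - 22) = 118*((9 - 2*1)**2 - 22) = 118*((9 - 2)**2 - 22) = 118*(7**2 - 22) = 118*(49 - 22) = 118*27 = 3186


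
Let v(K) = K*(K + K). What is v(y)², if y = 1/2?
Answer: ¼ ≈ 0.25000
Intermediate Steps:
y = ½ ≈ 0.50000
v(K) = 2*K² (v(K) = K*(2*K) = 2*K²)
v(y)² = (2*(½)²)² = (2*(¼))² = (½)² = ¼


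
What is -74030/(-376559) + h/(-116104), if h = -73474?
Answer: 18131237543/21860003068 ≈ 0.82942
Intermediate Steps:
-74030/(-376559) + h/(-116104) = -74030/(-376559) - 73474/(-116104) = -74030*(-1/376559) - 73474*(-1/116104) = 74030/376559 + 36737/58052 = 18131237543/21860003068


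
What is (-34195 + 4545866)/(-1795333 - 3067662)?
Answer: -4511671/4862995 ≈ -0.92776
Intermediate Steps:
(-34195 + 4545866)/(-1795333 - 3067662) = 4511671/(-4862995) = 4511671*(-1/4862995) = -4511671/4862995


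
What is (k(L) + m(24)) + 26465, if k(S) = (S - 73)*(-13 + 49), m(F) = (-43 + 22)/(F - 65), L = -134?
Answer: 779554/41 ≈ 19014.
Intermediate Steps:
m(F) = -21/(-65 + F)
k(S) = -2628 + 36*S (k(S) = (-73 + S)*36 = -2628 + 36*S)
(k(L) + m(24)) + 26465 = ((-2628 + 36*(-134)) - 21/(-65 + 24)) + 26465 = ((-2628 - 4824) - 21/(-41)) + 26465 = (-7452 - 21*(-1/41)) + 26465 = (-7452 + 21/41) + 26465 = -305511/41 + 26465 = 779554/41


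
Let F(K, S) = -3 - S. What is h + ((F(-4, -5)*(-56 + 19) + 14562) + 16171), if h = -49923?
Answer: -19264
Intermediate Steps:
h + ((F(-4, -5)*(-56 + 19) + 14562) + 16171) = -49923 + (((-3 - 1*(-5))*(-56 + 19) + 14562) + 16171) = -49923 + (((-3 + 5)*(-37) + 14562) + 16171) = -49923 + ((2*(-37) + 14562) + 16171) = -49923 + ((-74 + 14562) + 16171) = -49923 + (14488 + 16171) = -49923 + 30659 = -19264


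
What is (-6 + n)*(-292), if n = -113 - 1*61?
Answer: 52560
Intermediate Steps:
n = -174 (n = -113 - 61 = -174)
(-6 + n)*(-292) = (-6 - 174)*(-292) = -180*(-292) = 52560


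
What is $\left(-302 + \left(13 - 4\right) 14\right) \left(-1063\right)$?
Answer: $187088$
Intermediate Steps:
$\left(-302 + \left(13 - 4\right) 14\right) \left(-1063\right) = \left(-302 + 9 \cdot 14\right) \left(-1063\right) = \left(-302 + 126\right) \left(-1063\right) = \left(-176\right) \left(-1063\right) = 187088$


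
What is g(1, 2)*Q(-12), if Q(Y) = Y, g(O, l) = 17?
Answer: -204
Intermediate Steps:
g(1, 2)*Q(-12) = 17*(-12) = -204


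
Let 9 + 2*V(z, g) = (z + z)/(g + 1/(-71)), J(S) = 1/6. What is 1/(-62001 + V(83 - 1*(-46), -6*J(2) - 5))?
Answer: -854/52971015 ≈ -1.6122e-5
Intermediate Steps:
J(S) = ⅙
V(z, g) = -9/2 + z/(-1/71 + g) (V(z, g) = -9/2 + ((z + z)/(g + 1/(-71)))/2 = -9/2 + ((2*z)/(g - 1/71))/2 = -9/2 + ((2*z)/(-1/71 + g))/2 = -9/2 + (2*z/(-1/71 + g))/2 = -9/2 + z/(-1/71 + g))
1/(-62001 + V(83 - 1*(-46), -6*J(2) - 5)) = 1/(-62001 + (9 - 639*(-6*⅙ - 5) + 142*(83 - 1*(-46)))/(2*(-1 + 71*(-6*⅙ - 5)))) = 1/(-62001 + (9 - 639*(-1 - 5) + 142*(83 + 46))/(2*(-1 + 71*(-1 - 5)))) = 1/(-62001 + (9 - 639*(-6) + 142*129)/(2*(-1 + 71*(-6)))) = 1/(-62001 + (9 + 3834 + 18318)/(2*(-1 - 426))) = 1/(-62001 + (½)*22161/(-427)) = 1/(-62001 + (½)*(-1/427)*22161) = 1/(-62001 - 22161/854) = 1/(-52971015/854) = -854/52971015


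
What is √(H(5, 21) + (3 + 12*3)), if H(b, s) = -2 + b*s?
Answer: √142 ≈ 11.916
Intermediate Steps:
√(H(5, 21) + (3 + 12*3)) = √((-2 + 5*21) + (3 + 12*3)) = √((-2 + 105) + (3 + 36)) = √(103 + 39) = √142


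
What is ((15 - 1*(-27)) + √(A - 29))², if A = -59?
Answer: 1676 + 168*I*√22 ≈ 1676.0 + 787.99*I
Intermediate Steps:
((15 - 1*(-27)) + √(A - 29))² = ((15 - 1*(-27)) + √(-59 - 29))² = ((15 + 27) + √(-88))² = (42 + 2*I*√22)²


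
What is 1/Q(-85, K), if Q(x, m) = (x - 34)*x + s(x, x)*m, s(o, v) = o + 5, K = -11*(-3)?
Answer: 1/7475 ≈ 0.00013378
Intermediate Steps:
K = 33
s(o, v) = 5 + o
Q(x, m) = m*(5 + x) + x*(-34 + x) (Q(x, m) = (x - 34)*x + (5 + x)*m = (-34 + x)*x + m*(5 + x) = x*(-34 + x) + m*(5 + x) = m*(5 + x) + x*(-34 + x))
1/Q(-85, K) = 1/((-85)² - 34*(-85) + 33*(5 - 85)) = 1/(7225 + 2890 + 33*(-80)) = 1/(7225 + 2890 - 2640) = 1/7475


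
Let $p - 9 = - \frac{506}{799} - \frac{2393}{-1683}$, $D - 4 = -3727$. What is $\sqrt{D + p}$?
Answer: $\frac{i \sqrt{2581493979493}}{26367} \approx 60.936 i$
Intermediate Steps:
$D = -3723$ ($D = 4 - 3727 = -3723$)
$p = \frac{774286}{79101}$ ($p = 9 - \left(- \frac{2393}{1683} + \frac{506}{799}\right) = 9 - - \frac{62377}{79101} = 9 + \left(- \frac{506}{799} + \frac{2393}{1683}\right) = 9 + \frac{62377}{79101} = \frac{774286}{79101} \approx 9.7886$)
$\sqrt{D + p} = \sqrt{-3723 + \frac{774286}{79101}} = \sqrt{- \frac{293718737}{79101}} = \frac{i \sqrt{2581493979493}}{26367}$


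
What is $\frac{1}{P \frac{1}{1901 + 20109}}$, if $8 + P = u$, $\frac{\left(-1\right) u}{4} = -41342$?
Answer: $\frac{2201}{16536} \approx 0.1331$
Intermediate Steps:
$u = 165368$ ($u = \left(-4\right) \left(-41342\right) = 165368$)
$P = 165360$ ($P = -8 + 165368 = 165360$)
$\frac{1}{P \frac{1}{1901 + 20109}} = \frac{1}{165360 \frac{1}{1901 + 20109}} = \frac{1}{165360 \cdot \frac{1}{22010}} = \frac{1}{\frac{16536}{2201}} = \frac{2201}{16536}$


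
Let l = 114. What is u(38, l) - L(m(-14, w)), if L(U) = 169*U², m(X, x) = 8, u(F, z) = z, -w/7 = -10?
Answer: -10702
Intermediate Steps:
w = 70 (w = -7*(-10) = 70)
u(38, l) - L(m(-14, w)) = 114 - 169*8² = 114 - 169*64 = 114 - 1*10816 = 114 - 10816 = -10702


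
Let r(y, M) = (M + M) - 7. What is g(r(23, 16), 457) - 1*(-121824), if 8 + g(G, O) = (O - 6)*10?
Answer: 126326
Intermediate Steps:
r(y, M) = -7 + 2*M (r(y, M) = 2*M - 7 = -7 + 2*M)
g(G, O) = -68 + 10*O (g(G, O) = -8 + (O - 6)*10 = -8 + (-6 + O)*10 = -8 + (-60 + 10*O) = -68 + 10*O)
g(r(23, 16), 457) - 1*(-121824) = (-68 + 10*457) - 1*(-121824) = (-68 + 4570) + 121824 = 4502 + 121824 = 126326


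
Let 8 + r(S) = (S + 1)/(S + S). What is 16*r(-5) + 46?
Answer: -378/5 ≈ -75.600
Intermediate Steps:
r(S) = -8 + (1 + S)/(2*S) (r(S) = -8 + (S + 1)/(S + S) = -8 + (1 + S)/((2*S)) = -8 + (1 + S)*(1/(2*S)) = -8 + (1 + S)/(2*S))
16*r(-5) + 46 = 16*((1/2)*(1 - 15*(-5))/(-5)) + 46 = 16*((1/2)*(-1/5)*(1 + 75)) + 46 = 16*((1/2)*(-1/5)*76) + 46 = 16*(-38/5) + 46 = -608/5 + 46 = -378/5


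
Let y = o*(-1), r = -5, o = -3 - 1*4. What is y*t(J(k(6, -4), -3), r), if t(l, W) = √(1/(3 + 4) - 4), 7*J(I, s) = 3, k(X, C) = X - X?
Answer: 3*I*√21 ≈ 13.748*I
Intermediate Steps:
k(X, C) = 0
o = -7 (o = -3 - 4 = -7)
J(I, s) = 3/7 (J(I, s) = (⅐)*3 = 3/7)
t(l, W) = 3*I*√21/7 (t(l, W) = √(1/7 - 4) = √(⅐ - 4) = √(-27/7) = 3*I*√21/7)
y = 7 (y = -7*(-1) = 7)
y*t(J(k(6, -4), -3), r) = 7*(3*I*√21/7) = 3*I*√21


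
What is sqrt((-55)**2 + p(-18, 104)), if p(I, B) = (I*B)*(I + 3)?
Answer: sqrt(31105) ≈ 176.37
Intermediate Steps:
p(I, B) = B*I*(3 + I) (p(I, B) = (B*I)*(3 + I) = B*I*(3 + I))
sqrt((-55)**2 + p(-18, 104)) = sqrt((-55)**2 + 104*(-18)*(3 - 18)) = sqrt(3025 + 104*(-18)*(-15)) = sqrt(3025 + 28080) = sqrt(31105)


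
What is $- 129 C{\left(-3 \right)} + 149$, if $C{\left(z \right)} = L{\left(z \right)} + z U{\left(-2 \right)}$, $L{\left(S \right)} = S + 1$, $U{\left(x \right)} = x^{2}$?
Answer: $1955$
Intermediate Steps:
$L{\left(S \right)} = 1 + S$
$C{\left(z \right)} = 1 + 5 z$ ($C{\left(z \right)} = \left(1 + z\right) + z \left(-2\right)^{2} = \left(1 + z\right) + z 4 = \left(1 + z\right) + 4 z = 1 + 5 z$)
$- 129 C{\left(-3 \right)} + 149 = - 129 \left(1 + 5 \left(-3\right)\right) + 149 = - 129 \left(1 - 15\right) + 149 = \left(-129\right) \left(-14\right) + 149 = 1806 + 149 = 1955$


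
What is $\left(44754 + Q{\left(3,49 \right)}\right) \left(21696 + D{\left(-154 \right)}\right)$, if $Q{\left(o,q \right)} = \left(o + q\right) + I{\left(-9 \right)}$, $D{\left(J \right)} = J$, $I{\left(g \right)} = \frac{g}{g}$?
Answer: $965232394$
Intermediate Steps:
$I{\left(g \right)} = 1$
$Q{\left(o,q \right)} = 1 + o + q$ ($Q{\left(o,q \right)} = \left(o + q\right) + 1 = 1 + o + q$)
$\left(44754 + Q{\left(3,49 \right)}\right) \left(21696 + D{\left(-154 \right)}\right) = \left(44754 + \left(1 + 3 + 49\right)\right) \left(21696 - 154\right) = \left(44754 + 53\right) 21542 = 44807 \cdot 21542 = 965232394$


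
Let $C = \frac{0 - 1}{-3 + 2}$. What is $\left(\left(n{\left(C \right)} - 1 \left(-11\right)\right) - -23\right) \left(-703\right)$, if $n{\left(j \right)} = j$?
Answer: $-24605$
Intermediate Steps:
$C = 1$ ($C = - \frac{1}{-1} = \left(-1\right) \left(-1\right) = 1$)
$\left(\left(n{\left(C \right)} - 1 \left(-11\right)\right) - -23\right) \left(-703\right) = \left(\left(1 - 1 \left(-11\right)\right) - -23\right) \left(-703\right) = \left(\left(1 - -11\right) + 23\right) \left(-703\right) = \left(\left(1 + 11\right) + 23\right) \left(-703\right) = \left(12 + 23\right) \left(-703\right) = 35 \left(-703\right) = -24605$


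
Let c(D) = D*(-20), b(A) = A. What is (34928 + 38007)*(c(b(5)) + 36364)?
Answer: 2644914840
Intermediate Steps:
c(D) = -20*D
(34928 + 38007)*(c(b(5)) + 36364) = (34928 + 38007)*(-20*5 + 36364) = 72935*(-100 + 36364) = 72935*36264 = 2644914840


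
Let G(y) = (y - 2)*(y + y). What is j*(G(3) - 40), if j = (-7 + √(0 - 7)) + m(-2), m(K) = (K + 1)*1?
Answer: 272 - 34*I*√7 ≈ 272.0 - 89.956*I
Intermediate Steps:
m(K) = 1 + K (m(K) = (1 + K)*1 = 1 + K)
G(y) = 2*y*(-2 + y) (G(y) = (-2 + y)*(2*y) = 2*y*(-2 + y))
j = -8 + I*√7 (j = (-7 + √(0 - 7)) + (1 - 2) = (-7 + √(-7)) - 1 = (-7 + I*√7) - 1 = -8 + I*√7 ≈ -8.0 + 2.6458*I)
j*(G(3) - 40) = (-8 + I*√7)*(2*3*(-2 + 3) - 40) = (-8 + I*√7)*(2*3*1 - 40) = (-8 + I*√7)*(6 - 40) = (-8 + I*√7)*(-34) = 272 - 34*I*√7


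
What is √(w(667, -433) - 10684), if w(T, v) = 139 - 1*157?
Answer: I*√10702 ≈ 103.45*I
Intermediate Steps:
w(T, v) = -18 (w(T, v) = 139 - 157 = -18)
√(w(667, -433) - 10684) = √(-18 - 10684) = √(-10702) = I*√10702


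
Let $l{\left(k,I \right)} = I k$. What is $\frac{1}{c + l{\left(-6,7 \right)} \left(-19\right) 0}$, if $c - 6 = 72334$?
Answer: $\frac{1}{72340} \approx 1.3824 \cdot 10^{-5}$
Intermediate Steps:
$c = 72340$ ($c = 6 + 72334 = 72340$)
$\frac{1}{c + l{\left(-6,7 \right)} \left(-19\right) 0} = \frac{1}{72340 + 7 \left(-6\right) \left(-19\right) 0} = \frac{1}{72340 + \left(-42\right) \left(-19\right) 0} = \frac{1}{72340 + 798 \cdot 0} = \frac{1}{72340 + 0} = \frac{1}{72340}$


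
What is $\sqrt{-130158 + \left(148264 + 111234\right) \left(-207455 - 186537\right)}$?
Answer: $i \sqrt{102240266174} \approx 3.1975 \cdot 10^{5} i$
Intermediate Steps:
$\sqrt{-130158 + \left(148264 + 111234\right) \left(-207455 - 186537\right)} = \sqrt{-130158 + 259498 \left(-393992\right)} = \sqrt{-130158 - 102240136016} = \sqrt{-102240266174} = i \sqrt{102240266174}$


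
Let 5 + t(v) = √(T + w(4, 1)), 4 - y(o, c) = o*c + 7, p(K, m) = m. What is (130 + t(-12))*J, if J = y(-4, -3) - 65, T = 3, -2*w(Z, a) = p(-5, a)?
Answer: -10000 - 40*√10 ≈ -10126.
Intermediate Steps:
w(Z, a) = -a/2
y(o, c) = -3 - c*o (y(o, c) = 4 - (o*c + 7) = 4 - (c*o + 7) = 4 - (7 + c*o) = 4 + (-7 - c*o) = -3 - c*o)
J = -80 (J = (-3 - 1*(-3)*(-4)) - 65 = (-3 - 12) - 65 = -15 - 65 = -80)
t(v) = -5 + √10/2 (t(v) = -5 + √(3 - ½*1) = -5 + √(3 - ½) = -5 + √(5/2) = -5 + √10/2)
(130 + t(-12))*J = (130 + (-5 + √10/2))*(-80) = (125 + √10/2)*(-80) = -10000 - 40*√10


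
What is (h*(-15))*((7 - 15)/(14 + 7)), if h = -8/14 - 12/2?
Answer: -1840/49 ≈ -37.551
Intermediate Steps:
h = -46/7 (h = -8*1/14 - 12*1/2 = -4/7 - 6 = -46/7 ≈ -6.5714)
(h*(-15))*((7 - 15)/(14 + 7)) = (-46/7*(-15))*((7 - 15)/(14 + 7)) = 690*(-8/21)/7 = 690*(-8*1/21)/7 = (690/7)*(-8/21) = -1840/49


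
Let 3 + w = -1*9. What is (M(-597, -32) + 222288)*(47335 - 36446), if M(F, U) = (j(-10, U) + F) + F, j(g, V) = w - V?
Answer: 2407710346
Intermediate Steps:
w = -12 (w = -3 - 1*9 = -3 - 9 = -12)
j(g, V) = -12 - V
M(F, U) = -12 - U + 2*F (M(F, U) = ((-12 - U) + F) + F = (-12 + F - U) + F = -12 - U + 2*F)
(M(-597, -32) + 222288)*(47335 - 36446) = ((-12 - 1*(-32) + 2*(-597)) + 222288)*(47335 - 36446) = ((-12 + 32 - 1194) + 222288)*10889 = (-1174 + 222288)*10889 = 221114*10889 = 2407710346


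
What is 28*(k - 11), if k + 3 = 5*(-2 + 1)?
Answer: -532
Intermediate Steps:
k = -8 (k = -3 + 5*(-2 + 1) = -3 + 5*(-1) = -3 - 5 = -8)
28*(k - 11) = 28*(-8 - 11) = 28*(-19) = -532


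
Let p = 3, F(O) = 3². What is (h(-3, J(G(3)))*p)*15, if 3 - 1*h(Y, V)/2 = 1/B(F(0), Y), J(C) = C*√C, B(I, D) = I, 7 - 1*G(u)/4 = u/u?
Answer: 260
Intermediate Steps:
F(O) = 9
G(u) = 24 (G(u) = 28 - 4*u/u = 28 - 4*1 = 28 - 4 = 24)
J(C) = C^(3/2)
h(Y, V) = 52/9 (h(Y, V) = 6 - 2/9 = 52/9)
(h(-3, J(G(3)))*p)*15 = ((52/9)*3)*15 = (52/3)*15 = 260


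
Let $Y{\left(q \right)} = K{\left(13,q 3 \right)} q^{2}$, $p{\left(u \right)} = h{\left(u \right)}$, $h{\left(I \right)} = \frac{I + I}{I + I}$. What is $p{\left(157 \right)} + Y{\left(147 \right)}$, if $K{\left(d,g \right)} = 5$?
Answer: $108046$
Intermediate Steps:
$h{\left(I \right)} = 1$ ($h{\left(I \right)} = \frac{2 I}{2 I} = 2 I \frac{1}{2 I} = 1$)
$p{\left(u \right)} = 1$
$Y{\left(q \right)} = 5 q^{2}$
$p{\left(157 \right)} + Y{\left(147 \right)} = 1 + 5 \cdot 147^{2} = 1 + 5 \cdot 21609 = 1 + 108045 = 108046$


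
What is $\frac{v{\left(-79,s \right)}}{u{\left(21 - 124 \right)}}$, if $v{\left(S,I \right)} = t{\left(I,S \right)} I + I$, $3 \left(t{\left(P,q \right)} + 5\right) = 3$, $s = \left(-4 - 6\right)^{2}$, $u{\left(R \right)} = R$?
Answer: $\frac{300}{103} \approx 2.9126$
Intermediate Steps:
$s = 100$ ($s = \left(-10\right)^{2} = 100$)
$t{\left(P,q \right)} = -4$ ($t{\left(P,q \right)} = -5 + \frac{1}{3} \cdot 3 = -5 + 1 = -4$)
$v{\left(S,I \right)} = - 3 I$ ($v{\left(S,I \right)} = - 4 I + I = - 3 I$)
$\frac{v{\left(-79,s \right)}}{u{\left(21 - 124 \right)}} = \frac{\left(-3\right) 100}{21 - 124} = - \frac{300}{21 - 124} = - \frac{300}{-103} = \left(-300\right) \left(- \frac{1}{103}\right) = \frac{300}{103}$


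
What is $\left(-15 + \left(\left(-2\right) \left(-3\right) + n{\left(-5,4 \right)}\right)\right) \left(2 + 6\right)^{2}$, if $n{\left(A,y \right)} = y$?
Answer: $-320$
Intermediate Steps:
$\left(-15 + \left(\left(-2\right) \left(-3\right) + n{\left(-5,4 \right)}\right)\right) \left(2 + 6\right)^{2} = \left(-15 + \left(\left(-2\right) \left(-3\right) + 4\right)\right) \left(2 + 6\right)^{2} = \left(-15 + \left(6 + 4\right)\right) 8^{2} = \left(-15 + 10\right) 64 = \left(-5\right) 64 = -320$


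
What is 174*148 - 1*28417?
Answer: -2665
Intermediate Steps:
174*148 - 1*28417 = 25752 - 28417 = -2665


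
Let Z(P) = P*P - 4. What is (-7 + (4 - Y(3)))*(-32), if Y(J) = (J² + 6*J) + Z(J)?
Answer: 1120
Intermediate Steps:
Z(P) = -4 + P² (Z(P) = P² - 4 = -4 + P²)
Y(J) = -4 + 2*J² + 6*J (Y(J) = (J² + 6*J) + (-4 + J²) = -4 + 2*J² + 6*J)
(-7 + (4 - Y(3)))*(-32) = (-7 + (4 - (-4 + 2*3² + 6*3)))*(-32) = (-7 + (4 - (-4 + 2*9 + 18)))*(-32) = (-7 + (4 - (-4 + 18 + 18)))*(-32) = (-7 + (4 - 1*32))*(-32) = (-7 + (4 - 32))*(-32) = (-7 - 28)*(-32) = -35*(-32) = 1120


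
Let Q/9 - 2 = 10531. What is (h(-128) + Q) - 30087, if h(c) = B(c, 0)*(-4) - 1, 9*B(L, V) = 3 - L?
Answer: 581857/9 ≈ 64651.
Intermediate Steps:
Q = 94797 (Q = 18 + 9*10531 = 18 + 94779 = 94797)
B(L, V) = 1/3 - L/9 (B(L, V) = (3 - L)/9 = 1/3 - L/9)
h(c) = -7/3 + 4*c/9 (h(c) = (1/3 - c/9)*(-4) - 1 = (-4/3 + 4*c/9) - 1 = -7/3 + 4*c/9)
(h(-128) + Q) - 30087 = ((-7/3 + (4/9)*(-128)) + 94797) - 30087 = ((-7/3 - 512/9) + 94797) - 30087 = (-533/9 + 94797) - 30087 = 852640/9 - 30087 = 581857/9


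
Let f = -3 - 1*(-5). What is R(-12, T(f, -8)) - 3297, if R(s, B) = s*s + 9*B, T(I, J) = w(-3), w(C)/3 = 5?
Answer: -3018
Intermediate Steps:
f = 2 (f = -3 + 5 = 2)
w(C) = 15 (w(C) = 3*5 = 15)
T(I, J) = 15
R(s, B) = s² + 9*B
R(-12, T(f, -8)) - 3297 = ((-12)² + 9*15) - 3297 = (144 + 135) - 3297 = 279 - 3297 = -3018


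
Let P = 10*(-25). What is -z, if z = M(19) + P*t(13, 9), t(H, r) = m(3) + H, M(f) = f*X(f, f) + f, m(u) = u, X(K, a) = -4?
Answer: 4057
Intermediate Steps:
M(f) = -3*f (M(f) = f*(-4) + f = -4*f + f = -3*f)
t(H, r) = 3 + H
P = -250
z = -4057 (z = -3*19 - 250*(3 + 13) = -57 - 250*16 = -57 - 4000 = -4057)
-z = -1*(-4057) = 4057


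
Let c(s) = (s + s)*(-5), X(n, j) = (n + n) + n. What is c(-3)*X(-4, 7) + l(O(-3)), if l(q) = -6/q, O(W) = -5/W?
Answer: -1818/5 ≈ -363.60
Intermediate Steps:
X(n, j) = 3*n (X(n, j) = 2*n + n = 3*n)
c(s) = -10*s (c(s) = (2*s)*(-5) = -10*s)
c(-3)*X(-4, 7) + l(O(-3)) = (-10*(-3))*(3*(-4)) - 6/((-5/(-3))) = 30*(-12) - 6/((-5*(-⅓))) = -360 - 6/5/3 = -360 - 6*⅗ = -360 - 18/5 = -1818/5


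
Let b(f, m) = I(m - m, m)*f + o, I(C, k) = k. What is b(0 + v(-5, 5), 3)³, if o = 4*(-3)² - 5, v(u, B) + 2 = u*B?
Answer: -125000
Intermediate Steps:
v(u, B) = -2 + B*u (v(u, B) = -2 + u*B = -2 + B*u)
o = 31 (o = 4*9 - 5 = 36 - 5 = 31)
b(f, m) = 31 + f*m (b(f, m) = m*f + 31 = f*m + 31 = 31 + f*m)
b(0 + v(-5, 5), 3)³ = (31 + (0 + (-2 + 5*(-5)))*3)³ = (31 + (0 + (-2 - 25))*3)³ = (31 + (0 - 27)*3)³ = (31 - 27*3)³ = (31 - 81)³ = (-50)³ = -125000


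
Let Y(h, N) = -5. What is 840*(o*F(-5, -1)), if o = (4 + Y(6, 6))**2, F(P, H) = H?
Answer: -840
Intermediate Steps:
o = 1 (o = (4 - 5)**2 = (-1)**2 = 1)
840*(o*F(-5, -1)) = 840*(1*(-1)) = 840*(-1) = -840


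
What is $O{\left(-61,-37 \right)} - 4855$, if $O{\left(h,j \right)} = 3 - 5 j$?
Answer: $-4667$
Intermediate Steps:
$O{\left(-61,-37 \right)} - 4855 = \left(3 - -185\right) - 4855 = \left(3 + 185\right) - 4855 = 188 - 4855 = -4667$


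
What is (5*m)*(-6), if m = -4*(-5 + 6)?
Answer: 120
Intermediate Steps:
m = -4 (m = -4*1 = -4)
(5*m)*(-6) = (5*(-4))*(-6) = -20*(-6) = 120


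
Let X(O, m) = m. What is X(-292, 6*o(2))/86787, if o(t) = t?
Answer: 4/28929 ≈ 0.00013827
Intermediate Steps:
X(-292, 6*o(2))/86787 = (6*2)/86787 = 12*(1/86787) = 4/28929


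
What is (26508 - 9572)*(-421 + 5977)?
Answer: 94096416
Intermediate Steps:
(26508 - 9572)*(-421 + 5977) = 16936*5556 = 94096416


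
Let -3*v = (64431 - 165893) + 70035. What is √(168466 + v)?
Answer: 5*√64419/3 ≈ 423.02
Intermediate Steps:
v = 31427/3 (v = -((64431 - 165893) + 70035)/3 = -(-101462 + 70035)/3 = -⅓*(-31427) = 31427/3 ≈ 10476.)
√(168466 + v) = √(168466 + 31427/3) = √(536825/3) = 5*√64419/3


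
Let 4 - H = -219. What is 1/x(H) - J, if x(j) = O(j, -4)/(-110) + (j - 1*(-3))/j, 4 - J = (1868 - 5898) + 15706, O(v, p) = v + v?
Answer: 435341663/37299 ≈ 11672.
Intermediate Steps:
O(v, p) = 2*v
H = 223 (H = 4 - 1*(-219) = 4 + 219 = 223)
J = -11672 (J = 4 - ((1868 - 5898) + 15706) = 4 - (-4030 + 15706) = 4 - 1*11676 = 4 - 11676 = -11672)
x(j) = -j/55 + (3 + j)/j (x(j) = (2*j)/(-110) + (j - 1*(-3))/j = (2*j)*(-1/110) + (j + 3)/j = -j/55 + (3 + j)/j)
1/x(H) - J = 1/(1 + 3/223 - 1/55*223) - 1*(-11672) = 1/(1 + 3*(1/223) - 223/55) + 11672 = 1/(1 + 3/223 - 223/55) + 11672 = 1/(-37299/12265) + 11672 = -12265/37299 + 11672 = 435341663/37299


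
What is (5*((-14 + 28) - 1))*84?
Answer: 5460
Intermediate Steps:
(5*((-14 + 28) - 1))*84 = (5*(14 - 1))*84 = (5*13)*84 = 65*84 = 5460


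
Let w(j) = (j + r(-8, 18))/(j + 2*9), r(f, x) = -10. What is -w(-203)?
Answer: -213/185 ≈ -1.1514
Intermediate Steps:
w(j) = (-10 + j)/(18 + j) (w(j) = (j - 10)/(j + 2*9) = (-10 + j)/(j + 18) = (-10 + j)/(18 + j))
-w(-203) = -(-10 - 203)/(18 - 203) = -(-213)/(-185) = -(-1)*(-213)/185 = -1*213/185 = -213/185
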